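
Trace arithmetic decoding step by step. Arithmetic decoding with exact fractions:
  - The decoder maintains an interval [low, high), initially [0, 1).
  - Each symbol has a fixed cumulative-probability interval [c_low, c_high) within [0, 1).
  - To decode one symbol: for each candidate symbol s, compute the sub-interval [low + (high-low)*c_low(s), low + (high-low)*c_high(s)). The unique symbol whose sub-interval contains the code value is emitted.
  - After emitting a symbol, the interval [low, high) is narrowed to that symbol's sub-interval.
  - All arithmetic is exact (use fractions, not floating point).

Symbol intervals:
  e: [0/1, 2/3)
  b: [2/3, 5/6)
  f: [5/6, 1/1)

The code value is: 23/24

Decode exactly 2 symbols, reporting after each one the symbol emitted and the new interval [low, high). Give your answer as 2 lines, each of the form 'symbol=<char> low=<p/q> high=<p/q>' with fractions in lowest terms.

Step 1: interval [0/1, 1/1), width = 1/1 - 0/1 = 1/1
  'e': [0/1 + 1/1*0/1, 0/1 + 1/1*2/3) = [0/1, 2/3)
  'b': [0/1 + 1/1*2/3, 0/1 + 1/1*5/6) = [2/3, 5/6)
  'f': [0/1 + 1/1*5/6, 0/1 + 1/1*1/1) = [5/6, 1/1) <- contains code 23/24
  emit 'f', narrow to [5/6, 1/1)
Step 2: interval [5/6, 1/1), width = 1/1 - 5/6 = 1/6
  'e': [5/6 + 1/6*0/1, 5/6 + 1/6*2/3) = [5/6, 17/18)
  'b': [5/6 + 1/6*2/3, 5/6 + 1/6*5/6) = [17/18, 35/36) <- contains code 23/24
  'f': [5/6 + 1/6*5/6, 5/6 + 1/6*1/1) = [35/36, 1/1)
  emit 'b', narrow to [17/18, 35/36)

Answer: symbol=f low=5/6 high=1/1
symbol=b low=17/18 high=35/36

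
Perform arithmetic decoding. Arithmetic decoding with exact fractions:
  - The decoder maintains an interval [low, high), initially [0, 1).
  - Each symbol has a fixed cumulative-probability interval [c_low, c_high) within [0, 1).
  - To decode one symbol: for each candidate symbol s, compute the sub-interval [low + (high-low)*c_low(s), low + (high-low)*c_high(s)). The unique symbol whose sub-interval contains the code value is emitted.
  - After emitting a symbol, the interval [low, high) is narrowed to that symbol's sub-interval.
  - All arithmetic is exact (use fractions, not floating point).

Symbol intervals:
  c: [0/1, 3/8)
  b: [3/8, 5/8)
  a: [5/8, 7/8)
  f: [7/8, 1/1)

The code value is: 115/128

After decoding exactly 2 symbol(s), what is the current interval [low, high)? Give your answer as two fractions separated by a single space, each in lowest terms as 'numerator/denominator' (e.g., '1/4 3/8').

Step 1: interval [0/1, 1/1), width = 1/1 - 0/1 = 1/1
  'c': [0/1 + 1/1*0/1, 0/1 + 1/1*3/8) = [0/1, 3/8)
  'b': [0/1 + 1/1*3/8, 0/1 + 1/1*5/8) = [3/8, 5/8)
  'a': [0/1 + 1/1*5/8, 0/1 + 1/1*7/8) = [5/8, 7/8)
  'f': [0/1 + 1/1*7/8, 0/1 + 1/1*1/1) = [7/8, 1/1) <- contains code 115/128
  emit 'f', narrow to [7/8, 1/1)
Step 2: interval [7/8, 1/1), width = 1/1 - 7/8 = 1/8
  'c': [7/8 + 1/8*0/1, 7/8 + 1/8*3/8) = [7/8, 59/64) <- contains code 115/128
  'b': [7/8 + 1/8*3/8, 7/8 + 1/8*5/8) = [59/64, 61/64)
  'a': [7/8 + 1/8*5/8, 7/8 + 1/8*7/8) = [61/64, 63/64)
  'f': [7/8 + 1/8*7/8, 7/8 + 1/8*1/1) = [63/64, 1/1)
  emit 'c', narrow to [7/8, 59/64)

Answer: 7/8 59/64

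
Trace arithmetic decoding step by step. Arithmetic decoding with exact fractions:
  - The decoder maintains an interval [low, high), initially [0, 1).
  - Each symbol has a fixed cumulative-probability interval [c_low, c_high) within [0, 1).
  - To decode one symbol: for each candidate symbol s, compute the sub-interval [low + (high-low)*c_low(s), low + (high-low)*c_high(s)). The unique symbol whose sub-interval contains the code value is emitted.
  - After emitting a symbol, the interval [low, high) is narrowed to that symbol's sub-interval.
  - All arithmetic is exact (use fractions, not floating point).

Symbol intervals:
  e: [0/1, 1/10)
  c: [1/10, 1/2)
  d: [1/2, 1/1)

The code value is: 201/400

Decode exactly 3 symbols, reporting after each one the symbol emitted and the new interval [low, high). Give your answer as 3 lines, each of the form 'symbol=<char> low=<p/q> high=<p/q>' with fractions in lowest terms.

Step 1: interval [0/1, 1/1), width = 1/1 - 0/1 = 1/1
  'e': [0/1 + 1/1*0/1, 0/1 + 1/1*1/10) = [0/1, 1/10)
  'c': [0/1 + 1/1*1/10, 0/1 + 1/1*1/2) = [1/10, 1/2)
  'd': [0/1 + 1/1*1/2, 0/1 + 1/1*1/1) = [1/2, 1/1) <- contains code 201/400
  emit 'd', narrow to [1/2, 1/1)
Step 2: interval [1/2, 1/1), width = 1/1 - 1/2 = 1/2
  'e': [1/2 + 1/2*0/1, 1/2 + 1/2*1/10) = [1/2, 11/20) <- contains code 201/400
  'c': [1/2 + 1/2*1/10, 1/2 + 1/2*1/2) = [11/20, 3/4)
  'd': [1/2 + 1/2*1/2, 1/2 + 1/2*1/1) = [3/4, 1/1)
  emit 'e', narrow to [1/2, 11/20)
Step 3: interval [1/2, 11/20), width = 11/20 - 1/2 = 1/20
  'e': [1/2 + 1/20*0/1, 1/2 + 1/20*1/10) = [1/2, 101/200) <- contains code 201/400
  'c': [1/2 + 1/20*1/10, 1/2 + 1/20*1/2) = [101/200, 21/40)
  'd': [1/2 + 1/20*1/2, 1/2 + 1/20*1/1) = [21/40, 11/20)
  emit 'e', narrow to [1/2, 101/200)

Answer: symbol=d low=1/2 high=1/1
symbol=e low=1/2 high=11/20
symbol=e low=1/2 high=101/200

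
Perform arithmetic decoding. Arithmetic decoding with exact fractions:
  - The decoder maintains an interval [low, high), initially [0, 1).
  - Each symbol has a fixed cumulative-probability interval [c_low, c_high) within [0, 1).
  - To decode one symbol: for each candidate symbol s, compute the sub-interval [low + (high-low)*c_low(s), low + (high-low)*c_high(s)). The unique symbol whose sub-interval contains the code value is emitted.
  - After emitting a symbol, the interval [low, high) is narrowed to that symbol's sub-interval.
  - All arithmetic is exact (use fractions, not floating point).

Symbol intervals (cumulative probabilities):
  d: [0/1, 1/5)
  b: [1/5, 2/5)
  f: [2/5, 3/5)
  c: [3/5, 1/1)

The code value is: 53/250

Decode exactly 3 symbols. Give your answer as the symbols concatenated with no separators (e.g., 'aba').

Step 1: interval [0/1, 1/1), width = 1/1 - 0/1 = 1/1
  'd': [0/1 + 1/1*0/1, 0/1 + 1/1*1/5) = [0/1, 1/5)
  'b': [0/1 + 1/1*1/5, 0/1 + 1/1*2/5) = [1/5, 2/5) <- contains code 53/250
  'f': [0/1 + 1/1*2/5, 0/1 + 1/1*3/5) = [2/5, 3/5)
  'c': [0/1 + 1/1*3/5, 0/1 + 1/1*1/1) = [3/5, 1/1)
  emit 'b', narrow to [1/5, 2/5)
Step 2: interval [1/5, 2/5), width = 2/5 - 1/5 = 1/5
  'd': [1/5 + 1/5*0/1, 1/5 + 1/5*1/5) = [1/5, 6/25) <- contains code 53/250
  'b': [1/5 + 1/5*1/5, 1/5 + 1/5*2/5) = [6/25, 7/25)
  'f': [1/5 + 1/5*2/5, 1/5 + 1/5*3/5) = [7/25, 8/25)
  'c': [1/5 + 1/5*3/5, 1/5 + 1/5*1/1) = [8/25, 2/5)
  emit 'd', narrow to [1/5, 6/25)
Step 3: interval [1/5, 6/25), width = 6/25 - 1/5 = 1/25
  'd': [1/5 + 1/25*0/1, 1/5 + 1/25*1/5) = [1/5, 26/125)
  'b': [1/5 + 1/25*1/5, 1/5 + 1/25*2/5) = [26/125, 27/125) <- contains code 53/250
  'f': [1/5 + 1/25*2/5, 1/5 + 1/25*3/5) = [27/125, 28/125)
  'c': [1/5 + 1/25*3/5, 1/5 + 1/25*1/1) = [28/125, 6/25)
  emit 'b', narrow to [26/125, 27/125)

Answer: bdb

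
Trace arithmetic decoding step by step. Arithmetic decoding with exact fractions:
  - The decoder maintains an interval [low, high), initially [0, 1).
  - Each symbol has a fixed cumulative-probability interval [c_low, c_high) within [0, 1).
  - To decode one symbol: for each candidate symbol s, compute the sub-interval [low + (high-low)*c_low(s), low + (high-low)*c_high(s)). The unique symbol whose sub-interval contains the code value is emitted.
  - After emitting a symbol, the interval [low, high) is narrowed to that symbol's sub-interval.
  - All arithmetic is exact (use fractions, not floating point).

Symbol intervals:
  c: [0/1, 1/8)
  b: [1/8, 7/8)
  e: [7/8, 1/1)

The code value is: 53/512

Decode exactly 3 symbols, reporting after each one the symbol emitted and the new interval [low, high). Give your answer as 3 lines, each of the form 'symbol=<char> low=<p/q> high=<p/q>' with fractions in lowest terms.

Step 1: interval [0/1, 1/1), width = 1/1 - 0/1 = 1/1
  'c': [0/1 + 1/1*0/1, 0/1 + 1/1*1/8) = [0/1, 1/8) <- contains code 53/512
  'b': [0/1 + 1/1*1/8, 0/1 + 1/1*7/8) = [1/8, 7/8)
  'e': [0/1 + 1/1*7/8, 0/1 + 1/1*1/1) = [7/8, 1/1)
  emit 'c', narrow to [0/1, 1/8)
Step 2: interval [0/1, 1/8), width = 1/8 - 0/1 = 1/8
  'c': [0/1 + 1/8*0/1, 0/1 + 1/8*1/8) = [0/1, 1/64)
  'b': [0/1 + 1/8*1/8, 0/1 + 1/8*7/8) = [1/64, 7/64) <- contains code 53/512
  'e': [0/1 + 1/8*7/8, 0/1 + 1/8*1/1) = [7/64, 1/8)
  emit 'b', narrow to [1/64, 7/64)
Step 3: interval [1/64, 7/64), width = 7/64 - 1/64 = 3/32
  'c': [1/64 + 3/32*0/1, 1/64 + 3/32*1/8) = [1/64, 7/256)
  'b': [1/64 + 3/32*1/8, 1/64 + 3/32*7/8) = [7/256, 25/256)
  'e': [1/64 + 3/32*7/8, 1/64 + 3/32*1/1) = [25/256, 7/64) <- contains code 53/512
  emit 'e', narrow to [25/256, 7/64)

Answer: symbol=c low=0/1 high=1/8
symbol=b low=1/64 high=7/64
symbol=e low=25/256 high=7/64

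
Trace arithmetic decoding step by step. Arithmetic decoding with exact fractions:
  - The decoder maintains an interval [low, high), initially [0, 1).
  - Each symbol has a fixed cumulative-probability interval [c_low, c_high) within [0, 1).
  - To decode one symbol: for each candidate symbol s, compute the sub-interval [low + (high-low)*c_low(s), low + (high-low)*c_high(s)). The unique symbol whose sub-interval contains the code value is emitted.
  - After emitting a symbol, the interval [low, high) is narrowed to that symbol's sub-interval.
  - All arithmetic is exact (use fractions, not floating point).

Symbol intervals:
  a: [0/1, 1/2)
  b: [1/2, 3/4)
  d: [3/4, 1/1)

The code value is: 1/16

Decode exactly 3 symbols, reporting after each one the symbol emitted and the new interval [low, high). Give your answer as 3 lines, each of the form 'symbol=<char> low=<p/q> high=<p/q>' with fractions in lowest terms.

Answer: symbol=a low=0/1 high=1/2
symbol=a low=0/1 high=1/4
symbol=a low=0/1 high=1/8

Derivation:
Step 1: interval [0/1, 1/1), width = 1/1 - 0/1 = 1/1
  'a': [0/1 + 1/1*0/1, 0/1 + 1/1*1/2) = [0/1, 1/2) <- contains code 1/16
  'b': [0/1 + 1/1*1/2, 0/1 + 1/1*3/4) = [1/2, 3/4)
  'd': [0/1 + 1/1*3/4, 0/1 + 1/1*1/1) = [3/4, 1/1)
  emit 'a', narrow to [0/1, 1/2)
Step 2: interval [0/1, 1/2), width = 1/2 - 0/1 = 1/2
  'a': [0/1 + 1/2*0/1, 0/1 + 1/2*1/2) = [0/1, 1/4) <- contains code 1/16
  'b': [0/1 + 1/2*1/2, 0/1 + 1/2*3/4) = [1/4, 3/8)
  'd': [0/1 + 1/2*3/4, 0/1 + 1/2*1/1) = [3/8, 1/2)
  emit 'a', narrow to [0/1, 1/4)
Step 3: interval [0/1, 1/4), width = 1/4 - 0/1 = 1/4
  'a': [0/1 + 1/4*0/1, 0/1 + 1/4*1/2) = [0/1, 1/8) <- contains code 1/16
  'b': [0/1 + 1/4*1/2, 0/1 + 1/4*3/4) = [1/8, 3/16)
  'd': [0/1 + 1/4*3/4, 0/1 + 1/4*1/1) = [3/16, 1/4)
  emit 'a', narrow to [0/1, 1/8)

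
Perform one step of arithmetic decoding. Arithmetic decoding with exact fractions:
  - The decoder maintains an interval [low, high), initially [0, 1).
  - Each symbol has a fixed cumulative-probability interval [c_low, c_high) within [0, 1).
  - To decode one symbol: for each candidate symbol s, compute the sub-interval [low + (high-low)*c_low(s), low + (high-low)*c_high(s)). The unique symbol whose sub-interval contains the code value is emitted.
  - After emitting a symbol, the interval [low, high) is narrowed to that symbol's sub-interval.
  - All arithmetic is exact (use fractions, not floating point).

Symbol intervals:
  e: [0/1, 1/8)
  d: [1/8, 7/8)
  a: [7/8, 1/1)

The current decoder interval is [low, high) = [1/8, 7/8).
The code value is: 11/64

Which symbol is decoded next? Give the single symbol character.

Interval width = high − low = 7/8 − 1/8 = 3/4
Scaled code = (code − low) / width = (11/64 − 1/8) / 3/4 = 1/16
  e: [0/1, 1/8) ← scaled code falls here ✓
  d: [1/8, 7/8) 
  a: [7/8, 1/1) 

Answer: e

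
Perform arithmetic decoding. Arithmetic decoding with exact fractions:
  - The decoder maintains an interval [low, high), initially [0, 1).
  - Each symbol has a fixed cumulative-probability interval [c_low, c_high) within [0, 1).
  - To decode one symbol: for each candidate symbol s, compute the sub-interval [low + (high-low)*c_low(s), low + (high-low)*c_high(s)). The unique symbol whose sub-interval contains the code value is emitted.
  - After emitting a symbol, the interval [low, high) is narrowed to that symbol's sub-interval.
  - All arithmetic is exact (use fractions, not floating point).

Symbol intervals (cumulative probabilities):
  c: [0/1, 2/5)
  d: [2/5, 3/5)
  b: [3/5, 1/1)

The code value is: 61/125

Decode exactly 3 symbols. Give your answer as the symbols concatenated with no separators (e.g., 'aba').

Answer: ddc

Derivation:
Step 1: interval [0/1, 1/1), width = 1/1 - 0/1 = 1/1
  'c': [0/1 + 1/1*0/1, 0/1 + 1/1*2/5) = [0/1, 2/5)
  'd': [0/1 + 1/1*2/5, 0/1 + 1/1*3/5) = [2/5, 3/5) <- contains code 61/125
  'b': [0/1 + 1/1*3/5, 0/1 + 1/1*1/1) = [3/5, 1/1)
  emit 'd', narrow to [2/5, 3/5)
Step 2: interval [2/5, 3/5), width = 3/5 - 2/5 = 1/5
  'c': [2/5 + 1/5*0/1, 2/5 + 1/5*2/5) = [2/5, 12/25)
  'd': [2/5 + 1/5*2/5, 2/5 + 1/5*3/5) = [12/25, 13/25) <- contains code 61/125
  'b': [2/5 + 1/5*3/5, 2/5 + 1/5*1/1) = [13/25, 3/5)
  emit 'd', narrow to [12/25, 13/25)
Step 3: interval [12/25, 13/25), width = 13/25 - 12/25 = 1/25
  'c': [12/25 + 1/25*0/1, 12/25 + 1/25*2/5) = [12/25, 62/125) <- contains code 61/125
  'd': [12/25 + 1/25*2/5, 12/25 + 1/25*3/5) = [62/125, 63/125)
  'b': [12/25 + 1/25*3/5, 12/25 + 1/25*1/1) = [63/125, 13/25)
  emit 'c', narrow to [12/25, 62/125)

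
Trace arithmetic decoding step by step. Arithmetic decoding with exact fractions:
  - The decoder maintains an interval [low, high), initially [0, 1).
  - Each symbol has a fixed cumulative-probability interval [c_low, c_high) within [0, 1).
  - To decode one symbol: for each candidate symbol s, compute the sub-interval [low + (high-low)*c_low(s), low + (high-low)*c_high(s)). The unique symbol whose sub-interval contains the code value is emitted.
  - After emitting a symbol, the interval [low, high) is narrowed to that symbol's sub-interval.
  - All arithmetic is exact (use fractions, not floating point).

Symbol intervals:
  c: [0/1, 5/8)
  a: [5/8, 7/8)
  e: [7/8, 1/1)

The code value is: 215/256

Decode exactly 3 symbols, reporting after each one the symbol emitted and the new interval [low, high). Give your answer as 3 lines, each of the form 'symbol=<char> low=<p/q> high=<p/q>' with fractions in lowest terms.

Answer: symbol=a low=5/8 high=7/8
symbol=a low=25/32 high=27/32
symbol=e low=107/128 high=27/32

Derivation:
Step 1: interval [0/1, 1/1), width = 1/1 - 0/1 = 1/1
  'c': [0/1 + 1/1*0/1, 0/1 + 1/1*5/8) = [0/1, 5/8)
  'a': [0/1 + 1/1*5/8, 0/1 + 1/1*7/8) = [5/8, 7/8) <- contains code 215/256
  'e': [0/1 + 1/1*7/8, 0/1 + 1/1*1/1) = [7/8, 1/1)
  emit 'a', narrow to [5/8, 7/8)
Step 2: interval [5/8, 7/8), width = 7/8 - 5/8 = 1/4
  'c': [5/8 + 1/4*0/1, 5/8 + 1/4*5/8) = [5/8, 25/32)
  'a': [5/8 + 1/4*5/8, 5/8 + 1/4*7/8) = [25/32, 27/32) <- contains code 215/256
  'e': [5/8 + 1/4*7/8, 5/8 + 1/4*1/1) = [27/32, 7/8)
  emit 'a', narrow to [25/32, 27/32)
Step 3: interval [25/32, 27/32), width = 27/32 - 25/32 = 1/16
  'c': [25/32 + 1/16*0/1, 25/32 + 1/16*5/8) = [25/32, 105/128)
  'a': [25/32 + 1/16*5/8, 25/32 + 1/16*7/8) = [105/128, 107/128)
  'e': [25/32 + 1/16*7/8, 25/32 + 1/16*1/1) = [107/128, 27/32) <- contains code 215/256
  emit 'e', narrow to [107/128, 27/32)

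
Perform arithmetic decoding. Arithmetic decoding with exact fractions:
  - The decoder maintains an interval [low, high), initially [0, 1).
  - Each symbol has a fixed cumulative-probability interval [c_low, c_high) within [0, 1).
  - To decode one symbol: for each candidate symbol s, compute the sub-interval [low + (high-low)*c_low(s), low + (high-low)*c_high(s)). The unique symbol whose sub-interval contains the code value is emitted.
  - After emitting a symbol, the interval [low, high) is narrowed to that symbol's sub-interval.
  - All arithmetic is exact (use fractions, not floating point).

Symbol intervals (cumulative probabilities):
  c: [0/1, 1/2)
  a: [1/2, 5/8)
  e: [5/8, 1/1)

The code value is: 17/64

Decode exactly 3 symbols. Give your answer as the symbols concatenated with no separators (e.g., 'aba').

Step 1: interval [0/1, 1/1), width = 1/1 - 0/1 = 1/1
  'c': [0/1 + 1/1*0/1, 0/1 + 1/1*1/2) = [0/1, 1/2) <- contains code 17/64
  'a': [0/1 + 1/1*1/2, 0/1 + 1/1*5/8) = [1/2, 5/8)
  'e': [0/1 + 1/1*5/8, 0/1 + 1/1*1/1) = [5/8, 1/1)
  emit 'c', narrow to [0/1, 1/2)
Step 2: interval [0/1, 1/2), width = 1/2 - 0/1 = 1/2
  'c': [0/1 + 1/2*0/1, 0/1 + 1/2*1/2) = [0/1, 1/4)
  'a': [0/1 + 1/2*1/2, 0/1 + 1/2*5/8) = [1/4, 5/16) <- contains code 17/64
  'e': [0/1 + 1/2*5/8, 0/1 + 1/2*1/1) = [5/16, 1/2)
  emit 'a', narrow to [1/4, 5/16)
Step 3: interval [1/4, 5/16), width = 5/16 - 1/4 = 1/16
  'c': [1/4 + 1/16*0/1, 1/4 + 1/16*1/2) = [1/4, 9/32) <- contains code 17/64
  'a': [1/4 + 1/16*1/2, 1/4 + 1/16*5/8) = [9/32, 37/128)
  'e': [1/4 + 1/16*5/8, 1/4 + 1/16*1/1) = [37/128, 5/16)
  emit 'c', narrow to [1/4, 9/32)

Answer: cac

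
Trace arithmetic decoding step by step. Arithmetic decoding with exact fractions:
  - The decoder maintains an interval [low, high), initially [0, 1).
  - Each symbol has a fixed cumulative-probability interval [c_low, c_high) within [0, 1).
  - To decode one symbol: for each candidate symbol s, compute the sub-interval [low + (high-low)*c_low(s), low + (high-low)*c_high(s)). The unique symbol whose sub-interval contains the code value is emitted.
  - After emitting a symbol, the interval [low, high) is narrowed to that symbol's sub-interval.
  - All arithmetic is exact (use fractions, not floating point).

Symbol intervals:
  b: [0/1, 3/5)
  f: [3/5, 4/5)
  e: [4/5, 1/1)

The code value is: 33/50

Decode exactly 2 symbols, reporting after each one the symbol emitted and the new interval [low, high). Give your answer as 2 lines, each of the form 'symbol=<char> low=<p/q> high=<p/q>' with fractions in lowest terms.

Step 1: interval [0/1, 1/1), width = 1/1 - 0/1 = 1/1
  'b': [0/1 + 1/1*0/1, 0/1 + 1/1*3/5) = [0/1, 3/5)
  'f': [0/1 + 1/1*3/5, 0/1 + 1/1*4/5) = [3/5, 4/5) <- contains code 33/50
  'e': [0/1 + 1/1*4/5, 0/1 + 1/1*1/1) = [4/5, 1/1)
  emit 'f', narrow to [3/5, 4/5)
Step 2: interval [3/5, 4/5), width = 4/5 - 3/5 = 1/5
  'b': [3/5 + 1/5*0/1, 3/5 + 1/5*3/5) = [3/5, 18/25) <- contains code 33/50
  'f': [3/5 + 1/5*3/5, 3/5 + 1/5*4/5) = [18/25, 19/25)
  'e': [3/5 + 1/5*4/5, 3/5 + 1/5*1/1) = [19/25, 4/5)
  emit 'b', narrow to [3/5, 18/25)

Answer: symbol=f low=3/5 high=4/5
symbol=b low=3/5 high=18/25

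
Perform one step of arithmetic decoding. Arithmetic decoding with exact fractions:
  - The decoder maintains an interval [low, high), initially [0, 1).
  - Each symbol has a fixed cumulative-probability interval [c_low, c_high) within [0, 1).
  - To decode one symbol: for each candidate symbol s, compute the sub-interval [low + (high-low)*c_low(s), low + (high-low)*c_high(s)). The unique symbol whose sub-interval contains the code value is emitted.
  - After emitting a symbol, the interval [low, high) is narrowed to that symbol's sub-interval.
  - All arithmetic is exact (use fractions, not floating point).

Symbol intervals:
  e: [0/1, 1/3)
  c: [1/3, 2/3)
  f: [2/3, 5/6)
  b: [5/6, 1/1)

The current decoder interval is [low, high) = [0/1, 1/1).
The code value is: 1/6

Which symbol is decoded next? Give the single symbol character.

Answer: e

Derivation:
Interval width = high − low = 1/1 − 0/1 = 1/1
Scaled code = (code − low) / width = (1/6 − 0/1) / 1/1 = 1/6
  e: [0/1, 1/3) ← scaled code falls here ✓
  c: [1/3, 2/3) 
  f: [2/3, 5/6) 
  b: [5/6, 1/1) 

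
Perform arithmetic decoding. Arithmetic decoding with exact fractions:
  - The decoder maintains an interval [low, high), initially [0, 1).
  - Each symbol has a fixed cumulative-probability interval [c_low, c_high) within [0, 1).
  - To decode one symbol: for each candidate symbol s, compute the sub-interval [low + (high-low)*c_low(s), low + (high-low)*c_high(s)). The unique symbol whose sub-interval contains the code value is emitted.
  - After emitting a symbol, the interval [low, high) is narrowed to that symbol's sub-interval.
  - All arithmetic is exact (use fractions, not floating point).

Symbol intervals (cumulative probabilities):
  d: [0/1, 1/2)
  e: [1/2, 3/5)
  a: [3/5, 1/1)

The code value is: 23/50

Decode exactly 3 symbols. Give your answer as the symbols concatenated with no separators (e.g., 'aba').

Answer: daa

Derivation:
Step 1: interval [0/1, 1/1), width = 1/1 - 0/1 = 1/1
  'd': [0/1 + 1/1*0/1, 0/1 + 1/1*1/2) = [0/1, 1/2) <- contains code 23/50
  'e': [0/1 + 1/1*1/2, 0/1 + 1/1*3/5) = [1/2, 3/5)
  'a': [0/1 + 1/1*3/5, 0/1 + 1/1*1/1) = [3/5, 1/1)
  emit 'd', narrow to [0/1, 1/2)
Step 2: interval [0/1, 1/2), width = 1/2 - 0/1 = 1/2
  'd': [0/1 + 1/2*0/1, 0/1 + 1/2*1/2) = [0/1, 1/4)
  'e': [0/1 + 1/2*1/2, 0/1 + 1/2*3/5) = [1/4, 3/10)
  'a': [0/1 + 1/2*3/5, 0/1 + 1/2*1/1) = [3/10, 1/2) <- contains code 23/50
  emit 'a', narrow to [3/10, 1/2)
Step 3: interval [3/10, 1/2), width = 1/2 - 3/10 = 1/5
  'd': [3/10 + 1/5*0/1, 3/10 + 1/5*1/2) = [3/10, 2/5)
  'e': [3/10 + 1/5*1/2, 3/10 + 1/5*3/5) = [2/5, 21/50)
  'a': [3/10 + 1/5*3/5, 3/10 + 1/5*1/1) = [21/50, 1/2) <- contains code 23/50
  emit 'a', narrow to [21/50, 1/2)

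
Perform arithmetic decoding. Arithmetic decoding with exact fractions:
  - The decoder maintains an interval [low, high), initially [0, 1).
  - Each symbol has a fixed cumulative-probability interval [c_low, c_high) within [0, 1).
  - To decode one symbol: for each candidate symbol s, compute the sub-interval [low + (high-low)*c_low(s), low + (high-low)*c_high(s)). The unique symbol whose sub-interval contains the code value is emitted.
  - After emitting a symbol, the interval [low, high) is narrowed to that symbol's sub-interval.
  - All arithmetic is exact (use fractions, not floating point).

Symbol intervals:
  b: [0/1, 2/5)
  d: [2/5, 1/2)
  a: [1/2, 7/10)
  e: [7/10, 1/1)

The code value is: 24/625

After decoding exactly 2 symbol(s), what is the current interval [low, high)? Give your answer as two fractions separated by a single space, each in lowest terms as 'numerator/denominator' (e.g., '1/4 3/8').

Step 1: interval [0/1, 1/1), width = 1/1 - 0/1 = 1/1
  'b': [0/1 + 1/1*0/1, 0/1 + 1/1*2/5) = [0/1, 2/5) <- contains code 24/625
  'd': [0/1 + 1/1*2/5, 0/1 + 1/1*1/2) = [2/5, 1/2)
  'a': [0/1 + 1/1*1/2, 0/1 + 1/1*7/10) = [1/2, 7/10)
  'e': [0/1 + 1/1*7/10, 0/1 + 1/1*1/1) = [7/10, 1/1)
  emit 'b', narrow to [0/1, 2/5)
Step 2: interval [0/1, 2/5), width = 2/5 - 0/1 = 2/5
  'b': [0/1 + 2/5*0/1, 0/1 + 2/5*2/5) = [0/1, 4/25) <- contains code 24/625
  'd': [0/1 + 2/5*2/5, 0/1 + 2/5*1/2) = [4/25, 1/5)
  'a': [0/1 + 2/5*1/2, 0/1 + 2/5*7/10) = [1/5, 7/25)
  'e': [0/1 + 2/5*7/10, 0/1 + 2/5*1/1) = [7/25, 2/5)
  emit 'b', narrow to [0/1, 4/25)

Answer: 0/1 4/25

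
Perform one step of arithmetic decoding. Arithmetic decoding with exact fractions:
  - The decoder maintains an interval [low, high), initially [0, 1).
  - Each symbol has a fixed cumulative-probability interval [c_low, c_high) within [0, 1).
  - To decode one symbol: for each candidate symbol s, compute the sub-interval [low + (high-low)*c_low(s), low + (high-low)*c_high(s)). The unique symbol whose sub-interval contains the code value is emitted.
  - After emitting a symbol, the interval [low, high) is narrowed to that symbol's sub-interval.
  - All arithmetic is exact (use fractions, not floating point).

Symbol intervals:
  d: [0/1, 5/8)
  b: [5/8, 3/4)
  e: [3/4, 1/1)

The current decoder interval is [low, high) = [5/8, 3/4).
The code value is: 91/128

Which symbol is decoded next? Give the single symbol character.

Answer: b

Derivation:
Interval width = high − low = 3/4 − 5/8 = 1/8
Scaled code = (code − low) / width = (91/128 − 5/8) / 1/8 = 11/16
  d: [0/1, 5/8) 
  b: [5/8, 3/4) ← scaled code falls here ✓
  e: [3/4, 1/1) 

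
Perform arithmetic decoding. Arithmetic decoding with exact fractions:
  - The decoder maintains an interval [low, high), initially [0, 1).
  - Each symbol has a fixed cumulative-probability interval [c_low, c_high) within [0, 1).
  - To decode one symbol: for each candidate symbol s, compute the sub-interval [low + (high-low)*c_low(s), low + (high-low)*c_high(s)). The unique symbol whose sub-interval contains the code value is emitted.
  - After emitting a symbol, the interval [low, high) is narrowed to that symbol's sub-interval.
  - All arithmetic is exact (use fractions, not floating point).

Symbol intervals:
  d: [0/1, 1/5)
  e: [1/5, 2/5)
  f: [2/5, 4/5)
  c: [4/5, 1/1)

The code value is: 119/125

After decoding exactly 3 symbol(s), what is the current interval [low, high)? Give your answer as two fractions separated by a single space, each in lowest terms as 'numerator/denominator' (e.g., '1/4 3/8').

Step 1: interval [0/1, 1/1), width = 1/1 - 0/1 = 1/1
  'd': [0/1 + 1/1*0/1, 0/1 + 1/1*1/5) = [0/1, 1/5)
  'e': [0/1 + 1/1*1/5, 0/1 + 1/1*2/5) = [1/5, 2/5)
  'f': [0/1 + 1/1*2/5, 0/1 + 1/1*4/5) = [2/5, 4/5)
  'c': [0/1 + 1/1*4/5, 0/1 + 1/1*1/1) = [4/5, 1/1) <- contains code 119/125
  emit 'c', narrow to [4/5, 1/1)
Step 2: interval [4/5, 1/1), width = 1/1 - 4/5 = 1/5
  'd': [4/5 + 1/5*0/1, 4/5 + 1/5*1/5) = [4/5, 21/25)
  'e': [4/5 + 1/5*1/5, 4/5 + 1/5*2/5) = [21/25, 22/25)
  'f': [4/5 + 1/5*2/5, 4/5 + 1/5*4/5) = [22/25, 24/25) <- contains code 119/125
  'c': [4/5 + 1/5*4/5, 4/5 + 1/5*1/1) = [24/25, 1/1)
  emit 'f', narrow to [22/25, 24/25)
Step 3: interval [22/25, 24/25), width = 24/25 - 22/25 = 2/25
  'd': [22/25 + 2/25*0/1, 22/25 + 2/25*1/5) = [22/25, 112/125)
  'e': [22/25 + 2/25*1/5, 22/25 + 2/25*2/5) = [112/125, 114/125)
  'f': [22/25 + 2/25*2/5, 22/25 + 2/25*4/5) = [114/125, 118/125)
  'c': [22/25 + 2/25*4/5, 22/25 + 2/25*1/1) = [118/125, 24/25) <- contains code 119/125
  emit 'c', narrow to [118/125, 24/25)

Answer: 118/125 24/25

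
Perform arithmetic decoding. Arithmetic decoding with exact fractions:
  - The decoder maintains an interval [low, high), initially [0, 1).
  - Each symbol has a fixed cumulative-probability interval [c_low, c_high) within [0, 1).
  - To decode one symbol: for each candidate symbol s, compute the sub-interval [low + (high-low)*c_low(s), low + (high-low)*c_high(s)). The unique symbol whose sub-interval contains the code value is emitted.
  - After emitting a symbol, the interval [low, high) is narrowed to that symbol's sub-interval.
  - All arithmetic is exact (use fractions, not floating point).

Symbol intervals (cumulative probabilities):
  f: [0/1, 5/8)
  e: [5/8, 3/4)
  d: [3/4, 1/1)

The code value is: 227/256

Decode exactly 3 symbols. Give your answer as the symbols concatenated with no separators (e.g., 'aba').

Answer: dfd

Derivation:
Step 1: interval [0/1, 1/1), width = 1/1 - 0/1 = 1/1
  'f': [0/1 + 1/1*0/1, 0/1 + 1/1*5/8) = [0/1, 5/8)
  'e': [0/1 + 1/1*5/8, 0/1 + 1/1*3/4) = [5/8, 3/4)
  'd': [0/1 + 1/1*3/4, 0/1 + 1/1*1/1) = [3/4, 1/1) <- contains code 227/256
  emit 'd', narrow to [3/4, 1/1)
Step 2: interval [3/4, 1/1), width = 1/1 - 3/4 = 1/4
  'f': [3/4 + 1/4*0/1, 3/4 + 1/4*5/8) = [3/4, 29/32) <- contains code 227/256
  'e': [3/4 + 1/4*5/8, 3/4 + 1/4*3/4) = [29/32, 15/16)
  'd': [3/4 + 1/4*3/4, 3/4 + 1/4*1/1) = [15/16, 1/1)
  emit 'f', narrow to [3/4, 29/32)
Step 3: interval [3/4, 29/32), width = 29/32 - 3/4 = 5/32
  'f': [3/4 + 5/32*0/1, 3/4 + 5/32*5/8) = [3/4, 217/256)
  'e': [3/4 + 5/32*5/8, 3/4 + 5/32*3/4) = [217/256, 111/128)
  'd': [3/4 + 5/32*3/4, 3/4 + 5/32*1/1) = [111/128, 29/32) <- contains code 227/256
  emit 'd', narrow to [111/128, 29/32)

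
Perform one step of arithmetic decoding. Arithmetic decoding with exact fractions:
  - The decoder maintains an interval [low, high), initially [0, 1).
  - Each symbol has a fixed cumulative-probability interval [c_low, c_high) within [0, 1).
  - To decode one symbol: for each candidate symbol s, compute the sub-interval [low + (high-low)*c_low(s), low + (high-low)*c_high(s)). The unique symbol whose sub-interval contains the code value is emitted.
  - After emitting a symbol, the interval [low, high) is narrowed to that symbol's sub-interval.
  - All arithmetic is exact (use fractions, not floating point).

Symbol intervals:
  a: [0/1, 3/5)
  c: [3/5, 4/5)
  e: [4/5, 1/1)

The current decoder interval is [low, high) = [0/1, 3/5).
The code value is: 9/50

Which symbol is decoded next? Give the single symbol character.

Answer: a

Derivation:
Interval width = high − low = 3/5 − 0/1 = 3/5
Scaled code = (code − low) / width = (9/50 − 0/1) / 3/5 = 3/10
  a: [0/1, 3/5) ← scaled code falls here ✓
  c: [3/5, 4/5) 
  e: [4/5, 1/1) 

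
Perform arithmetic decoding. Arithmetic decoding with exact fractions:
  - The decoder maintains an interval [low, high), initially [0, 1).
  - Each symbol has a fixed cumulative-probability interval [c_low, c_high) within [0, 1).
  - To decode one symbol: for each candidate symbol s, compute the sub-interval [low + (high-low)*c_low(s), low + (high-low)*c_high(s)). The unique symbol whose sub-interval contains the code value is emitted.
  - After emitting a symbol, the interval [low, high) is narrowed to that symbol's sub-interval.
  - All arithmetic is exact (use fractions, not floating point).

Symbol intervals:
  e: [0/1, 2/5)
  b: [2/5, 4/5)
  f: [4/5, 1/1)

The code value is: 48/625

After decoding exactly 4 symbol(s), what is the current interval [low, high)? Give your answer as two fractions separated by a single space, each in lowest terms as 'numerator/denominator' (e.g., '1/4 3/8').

Answer: 8/125 56/625

Derivation:
Step 1: interval [0/1, 1/1), width = 1/1 - 0/1 = 1/1
  'e': [0/1 + 1/1*0/1, 0/1 + 1/1*2/5) = [0/1, 2/5) <- contains code 48/625
  'b': [0/1 + 1/1*2/5, 0/1 + 1/1*4/5) = [2/5, 4/5)
  'f': [0/1 + 1/1*4/5, 0/1 + 1/1*1/1) = [4/5, 1/1)
  emit 'e', narrow to [0/1, 2/5)
Step 2: interval [0/1, 2/5), width = 2/5 - 0/1 = 2/5
  'e': [0/1 + 2/5*0/1, 0/1 + 2/5*2/5) = [0/1, 4/25) <- contains code 48/625
  'b': [0/1 + 2/5*2/5, 0/1 + 2/5*4/5) = [4/25, 8/25)
  'f': [0/1 + 2/5*4/5, 0/1 + 2/5*1/1) = [8/25, 2/5)
  emit 'e', narrow to [0/1, 4/25)
Step 3: interval [0/1, 4/25), width = 4/25 - 0/1 = 4/25
  'e': [0/1 + 4/25*0/1, 0/1 + 4/25*2/5) = [0/1, 8/125)
  'b': [0/1 + 4/25*2/5, 0/1 + 4/25*4/5) = [8/125, 16/125) <- contains code 48/625
  'f': [0/1 + 4/25*4/5, 0/1 + 4/25*1/1) = [16/125, 4/25)
  emit 'b', narrow to [8/125, 16/125)
Step 4: interval [8/125, 16/125), width = 16/125 - 8/125 = 8/125
  'e': [8/125 + 8/125*0/1, 8/125 + 8/125*2/5) = [8/125, 56/625) <- contains code 48/625
  'b': [8/125 + 8/125*2/5, 8/125 + 8/125*4/5) = [56/625, 72/625)
  'f': [8/125 + 8/125*4/5, 8/125 + 8/125*1/1) = [72/625, 16/125)
  emit 'e', narrow to [8/125, 56/625)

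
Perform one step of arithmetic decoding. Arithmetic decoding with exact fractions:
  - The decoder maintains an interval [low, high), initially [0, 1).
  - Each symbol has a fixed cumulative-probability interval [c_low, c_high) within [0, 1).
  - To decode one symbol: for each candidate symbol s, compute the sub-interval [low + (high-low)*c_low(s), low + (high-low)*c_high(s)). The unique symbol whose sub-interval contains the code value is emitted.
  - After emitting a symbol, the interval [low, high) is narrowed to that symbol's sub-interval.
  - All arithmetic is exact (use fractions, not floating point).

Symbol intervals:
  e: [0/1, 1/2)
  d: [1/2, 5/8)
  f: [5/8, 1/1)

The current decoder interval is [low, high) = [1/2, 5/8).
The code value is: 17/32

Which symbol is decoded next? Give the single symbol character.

Interval width = high − low = 5/8 − 1/2 = 1/8
Scaled code = (code − low) / width = (17/32 − 1/2) / 1/8 = 1/4
  e: [0/1, 1/2) ← scaled code falls here ✓
  d: [1/2, 5/8) 
  f: [5/8, 1/1) 

Answer: e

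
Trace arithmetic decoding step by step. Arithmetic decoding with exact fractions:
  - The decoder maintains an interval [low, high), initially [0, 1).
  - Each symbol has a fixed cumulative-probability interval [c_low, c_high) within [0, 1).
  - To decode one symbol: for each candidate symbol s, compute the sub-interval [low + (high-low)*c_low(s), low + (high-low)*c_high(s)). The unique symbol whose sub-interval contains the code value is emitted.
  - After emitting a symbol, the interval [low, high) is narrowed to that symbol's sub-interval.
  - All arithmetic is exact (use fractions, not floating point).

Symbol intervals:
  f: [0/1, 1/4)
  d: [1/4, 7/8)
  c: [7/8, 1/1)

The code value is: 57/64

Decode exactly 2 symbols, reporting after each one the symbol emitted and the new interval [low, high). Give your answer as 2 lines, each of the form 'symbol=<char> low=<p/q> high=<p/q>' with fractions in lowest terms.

Answer: symbol=c low=7/8 high=1/1
symbol=f low=7/8 high=29/32

Derivation:
Step 1: interval [0/1, 1/1), width = 1/1 - 0/1 = 1/1
  'f': [0/1 + 1/1*0/1, 0/1 + 1/1*1/4) = [0/1, 1/4)
  'd': [0/1 + 1/1*1/4, 0/1 + 1/1*7/8) = [1/4, 7/8)
  'c': [0/1 + 1/1*7/8, 0/1 + 1/1*1/1) = [7/8, 1/1) <- contains code 57/64
  emit 'c', narrow to [7/8, 1/1)
Step 2: interval [7/8, 1/1), width = 1/1 - 7/8 = 1/8
  'f': [7/8 + 1/8*0/1, 7/8 + 1/8*1/4) = [7/8, 29/32) <- contains code 57/64
  'd': [7/8 + 1/8*1/4, 7/8 + 1/8*7/8) = [29/32, 63/64)
  'c': [7/8 + 1/8*7/8, 7/8 + 1/8*1/1) = [63/64, 1/1)
  emit 'f', narrow to [7/8, 29/32)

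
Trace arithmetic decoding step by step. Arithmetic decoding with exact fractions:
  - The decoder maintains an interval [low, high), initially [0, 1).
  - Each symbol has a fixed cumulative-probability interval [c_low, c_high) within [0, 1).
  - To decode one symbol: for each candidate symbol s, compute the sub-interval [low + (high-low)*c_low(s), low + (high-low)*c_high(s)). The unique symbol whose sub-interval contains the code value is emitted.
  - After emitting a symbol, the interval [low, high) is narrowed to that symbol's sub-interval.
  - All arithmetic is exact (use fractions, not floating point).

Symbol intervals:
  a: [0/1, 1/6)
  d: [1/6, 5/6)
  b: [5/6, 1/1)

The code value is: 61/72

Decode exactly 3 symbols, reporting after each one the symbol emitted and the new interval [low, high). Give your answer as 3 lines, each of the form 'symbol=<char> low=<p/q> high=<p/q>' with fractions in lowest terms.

Answer: symbol=b low=5/6 high=1/1
symbol=a low=5/6 high=31/36
symbol=d low=181/216 high=185/216

Derivation:
Step 1: interval [0/1, 1/1), width = 1/1 - 0/1 = 1/1
  'a': [0/1 + 1/1*0/1, 0/1 + 1/1*1/6) = [0/1, 1/6)
  'd': [0/1 + 1/1*1/6, 0/1 + 1/1*5/6) = [1/6, 5/6)
  'b': [0/1 + 1/1*5/6, 0/1 + 1/1*1/1) = [5/6, 1/1) <- contains code 61/72
  emit 'b', narrow to [5/6, 1/1)
Step 2: interval [5/6, 1/1), width = 1/1 - 5/6 = 1/6
  'a': [5/6 + 1/6*0/1, 5/6 + 1/6*1/6) = [5/6, 31/36) <- contains code 61/72
  'd': [5/6 + 1/6*1/6, 5/6 + 1/6*5/6) = [31/36, 35/36)
  'b': [5/6 + 1/6*5/6, 5/6 + 1/6*1/1) = [35/36, 1/1)
  emit 'a', narrow to [5/6, 31/36)
Step 3: interval [5/6, 31/36), width = 31/36 - 5/6 = 1/36
  'a': [5/6 + 1/36*0/1, 5/6 + 1/36*1/6) = [5/6, 181/216)
  'd': [5/6 + 1/36*1/6, 5/6 + 1/36*5/6) = [181/216, 185/216) <- contains code 61/72
  'b': [5/6 + 1/36*5/6, 5/6 + 1/36*1/1) = [185/216, 31/36)
  emit 'd', narrow to [181/216, 185/216)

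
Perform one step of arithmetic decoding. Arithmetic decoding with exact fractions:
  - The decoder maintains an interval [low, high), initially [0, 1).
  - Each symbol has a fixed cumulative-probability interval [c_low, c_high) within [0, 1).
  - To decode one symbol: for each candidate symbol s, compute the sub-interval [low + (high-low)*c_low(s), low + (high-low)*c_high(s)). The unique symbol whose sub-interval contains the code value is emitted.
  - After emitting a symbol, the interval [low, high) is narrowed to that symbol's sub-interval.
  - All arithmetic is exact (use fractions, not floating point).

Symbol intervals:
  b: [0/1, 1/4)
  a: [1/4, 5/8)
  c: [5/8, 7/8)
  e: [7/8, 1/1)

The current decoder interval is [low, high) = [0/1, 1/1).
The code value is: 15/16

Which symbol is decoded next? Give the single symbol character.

Answer: e

Derivation:
Interval width = high − low = 1/1 − 0/1 = 1/1
Scaled code = (code − low) / width = (15/16 − 0/1) / 1/1 = 15/16
  b: [0/1, 1/4) 
  a: [1/4, 5/8) 
  c: [5/8, 7/8) 
  e: [7/8, 1/1) ← scaled code falls here ✓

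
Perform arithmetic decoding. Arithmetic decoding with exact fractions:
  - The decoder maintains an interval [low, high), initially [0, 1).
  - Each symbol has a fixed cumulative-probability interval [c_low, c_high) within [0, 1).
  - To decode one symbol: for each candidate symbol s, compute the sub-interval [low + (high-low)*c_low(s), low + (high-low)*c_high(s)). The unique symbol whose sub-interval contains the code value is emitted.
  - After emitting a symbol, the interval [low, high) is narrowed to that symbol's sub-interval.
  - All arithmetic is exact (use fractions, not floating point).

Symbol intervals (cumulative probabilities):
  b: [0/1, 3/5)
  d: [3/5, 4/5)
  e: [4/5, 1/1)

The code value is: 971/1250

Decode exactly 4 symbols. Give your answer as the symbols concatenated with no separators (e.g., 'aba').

Answer: debd

Derivation:
Step 1: interval [0/1, 1/1), width = 1/1 - 0/1 = 1/1
  'b': [0/1 + 1/1*0/1, 0/1 + 1/1*3/5) = [0/1, 3/5)
  'd': [0/1 + 1/1*3/5, 0/1 + 1/1*4/5) = [3/5, 4/5) <- contains code 971/1250
  'e': [0/1 + 1/1*4/5, 0/1 + 1/1*1/1) = [4/5, 1/1)
  emit 'd', narrow to [3/5, 4/5)
Step 2: interval [3/5, 4/5), width = 4/5 - 3/5 = 1/5
  'b': [3/5 + 1/5*0/1, 3/5 + 1/5*3/5) = [3/5, 18/25)
  'd': [3/5 + 1/5*3/5, 3/5 + 1/5*4/5) = [18/25, 19/25)
  'e': [3/5 + 1/5*4/5, 3/5 + 1/5*1/1) = [19/25, 4/5) <- contains code 971/1250
  emit 'e', narrow to [19/25, 4/5)
Step 3: interval [19/25, 4/5), width = 4/5 - 19/25 = 1/25
  'b': [19/25 + 1/25*0/1, 19/25 + 1/25*3/5) = [19/25, 98/125) <- contains code 971/1250
  'd': [19/25 + 1/25*3/5, 19/25 + 1/25*4/5) = [98/125, 99/125)
  'e': [19/25 + 1/25*4/5, 19/25 + 1/25*1/1) = [99/125, 4/5)
  emit 'b', narrow to [19/25, 98/125)
Step 4: interval [19/25, 98/125), width = 98/125 - 19/25 = 3/125
  'b': [19/25 + 3/125*0/1, 19/25 + 3/125*3/5) = [19/25, 484/625)
  'd': [19/25 + 3/125*3/5, 19/25 + 3/125*4/5) = [484/625, 487/625) <- contains code 971/1250
  'e': [19/25 + 3/125*4/5, 19/25 + 3/125*1/1) = [487/625, 98/125)
  emit 'd', narrow to [484/625, 487/625)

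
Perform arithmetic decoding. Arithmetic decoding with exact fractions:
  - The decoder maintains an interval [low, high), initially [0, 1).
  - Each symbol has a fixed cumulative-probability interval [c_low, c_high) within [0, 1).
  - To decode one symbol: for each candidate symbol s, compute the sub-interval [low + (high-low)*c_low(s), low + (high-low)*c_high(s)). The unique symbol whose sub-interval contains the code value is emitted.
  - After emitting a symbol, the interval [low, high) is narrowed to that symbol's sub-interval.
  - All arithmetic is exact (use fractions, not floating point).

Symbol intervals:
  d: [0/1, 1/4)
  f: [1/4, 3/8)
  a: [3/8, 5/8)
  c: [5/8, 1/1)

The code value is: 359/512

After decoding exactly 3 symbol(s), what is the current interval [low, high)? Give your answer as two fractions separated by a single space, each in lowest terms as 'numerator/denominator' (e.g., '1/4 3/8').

Step 1: interval [0/1, 1/1), width = 1/1 - 0/1 = 1/1
  'd': [0/1 + 1/1*0/1, 0/1 + 1/1*1/4) = [0/1, 1/4)
  'f': [0/1 + 1/1*1/4, 0/1 + 1/1*3/8) = [1/4, 3/8)
  'a': [0/1 + 1/1*3/8, 0/1 + 1/1*5/8) = [3/8, 5/8)
  'c': [0/1 + 1/1*5/8, 0/1 + 1/1*1/1) = [5/8, 1/1) <- contains code 359/512
  emit 'c', narrow to [5/8, 1/1)
Step 2: interval [5/8, 1/1), width = 1/1 - 5/8 = 3/8
  'd': [5/8 + 3/8*0/1, 5/8 + 3/8*1/4) = [5/8, 23/32) <- contains code 359/512
  'f': [5/8 + 3/8*1/4, 5/8 + 3/8*3/8) = [23/32, 49/64)
  'a': [5/8 + 3/8*3/8, 5/8 + 3/8*5/8) = [49/64, 55/64)
  'c': [5/8 + 3/8*5/8, 5/8 + 3/8*1/1) = [55/64, 1/1)
  emit 'd', narrow to [5/8, 23/32)
Step 3: interval [5/8, 23/32), width = 23/32 - 5/8 = 3/32
  'd': [5/8 + 3/32*0/1, 5/8 + 3/32*1/4) = [5/8, 83/128)
  'f': [5/8 + 3/32*1/4, 5/8 + 3/32*3/8) = [83/128, 169/256)
  'a': [5/8 + 3/32*3/8, 5/8 + 3/32*5/8) = [169/256, 175/256)
  'c': [5/8 + 3/32*5/8, 5/8 + 3/32*1/1) = [175/256, 23/32) <- contains code 359/512
  emit 'c', narrow to [175/256, 23/32)

Answer: 175/256 23/32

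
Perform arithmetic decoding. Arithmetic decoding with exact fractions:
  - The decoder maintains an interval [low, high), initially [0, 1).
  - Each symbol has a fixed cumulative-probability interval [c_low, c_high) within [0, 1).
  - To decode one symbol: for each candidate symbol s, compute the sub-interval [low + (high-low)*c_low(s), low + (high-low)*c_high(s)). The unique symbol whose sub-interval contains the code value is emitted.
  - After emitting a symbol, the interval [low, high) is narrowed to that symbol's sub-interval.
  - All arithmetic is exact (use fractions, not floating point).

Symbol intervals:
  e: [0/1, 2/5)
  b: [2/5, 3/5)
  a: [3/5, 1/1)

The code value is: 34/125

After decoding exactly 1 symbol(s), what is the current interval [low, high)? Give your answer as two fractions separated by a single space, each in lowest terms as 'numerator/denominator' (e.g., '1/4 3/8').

Step 1: interval [0/1, 1/1), width = 1/1 - 0/1 = 1/1
  'e': [0/1 + 1/1*0/1, 0/1 + 1/1*2/5) = [0/1, 2/5) <- contains code 34/125
  'b': [0/1 + 1/1*2/5, 0/1 + 1/1*3/5) = [2/5, 3/5)
  'a': [0/1 + 1/1*3/5, 0/1 + 1/1*1/1) = [3/5, 1/1)
  emit 'e', narrow to [0/1, 2/5)

Answer: 0/1 2/5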